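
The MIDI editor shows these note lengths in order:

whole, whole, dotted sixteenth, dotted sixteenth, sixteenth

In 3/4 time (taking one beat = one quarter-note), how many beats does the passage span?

9

One quarter-note beat = 8 thirty-second notes.
Working in thirty-second notes: whole = 32; whole = 32; dotted sixteenth = 3; dotted sixteenth = 3; sixteenth = 2.
Altogether 32 + 32 + 3 + 3 + 2 = 72.
72 ÷ 8 = 9 beats.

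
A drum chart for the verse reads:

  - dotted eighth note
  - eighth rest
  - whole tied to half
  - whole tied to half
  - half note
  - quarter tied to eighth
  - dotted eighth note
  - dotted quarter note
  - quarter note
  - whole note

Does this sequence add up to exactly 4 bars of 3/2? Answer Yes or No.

One bar of 3/2 = 24 sixteenth notes, so 4 bars = 96.
In sixteenth notes: dotted eighth note = 3; eighth rest = 2; whole tied to half (whole + half) = 24; whole tied to half (whole + half) = 24; half note = 8; quarter tied to eighth (quarter + eighth) = 6; dotted eighth note = 3; dotted quarter note = 6; quarter note = 4; whole note = 16.
Total: 3 + 2 + 24 + 24 + 8 + 6 + 3 + 6 + 4 + 16 = 96.
96 equals 96, so the answer is Yes.

Yes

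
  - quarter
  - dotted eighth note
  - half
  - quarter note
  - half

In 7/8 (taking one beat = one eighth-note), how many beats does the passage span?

One eighth-note beat = 2 sixteenth notes.
In sixteenth notes: quarter = 4; dotted eighth note = 3; half = 8; quarter note = 4; half = 8.
Sum: 4 + 3 + 8 + 4 + 8 = 27.
27 ÷ 2 = 13.5 beats.

13.5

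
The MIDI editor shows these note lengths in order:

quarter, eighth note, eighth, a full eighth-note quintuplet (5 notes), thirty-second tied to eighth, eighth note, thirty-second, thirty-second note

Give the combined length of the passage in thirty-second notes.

43

Each duration in thirty-second notes: quarter = 8; eighth note = 4; eighth = 4; a full eighth-note quintuplet (5 notes) (five quintuplet eighths span one half) = 16; thirty-second tied to eighth (thirty-second + eighth) = 5; eighth note = 4; thirty-second = 1; thirty-second note = 1.
Total: 8 + 4 + 4 + 16 + 5 + 4 + 1 + 1 = 43 thirty-second notes.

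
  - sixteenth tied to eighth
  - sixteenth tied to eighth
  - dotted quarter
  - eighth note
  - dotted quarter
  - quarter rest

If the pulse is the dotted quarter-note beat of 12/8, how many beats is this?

One dotted quarter-note beat = 6 sixteenth notes.
Working in sixteenth notes: sixteenth tied to eighth (sixteenth + eighth) = 3; sixteenth tied to eighth (sixteenth + eighth) = 3; dotted quarter = 6; eighth note = 2; dotted quarter = 6; quarter rest = 4.
Sum: 3 + 3 + 6 + 2 + 6 + 4 = 24.
24 ÷ 6 = 4 beats.

4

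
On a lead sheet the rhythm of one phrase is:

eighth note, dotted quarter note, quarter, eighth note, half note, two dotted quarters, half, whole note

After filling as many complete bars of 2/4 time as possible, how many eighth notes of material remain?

One bar of 2/4 = 4 eighth notes.
Working in eighth notes: eighth note = 1; dotted quarter note = 3; quarter = 2; eighth note = 1; half note = 4; dotted quarter = 3; dotted quarter = 3; half = 4; whole note = 8.
Total: 1 + 3 + 2 + 1 + 4 + 3 + 3 + 4 + 8 = 29.
29 ÷ 4 = 7 complete bars with 1 eighth note remaining.

1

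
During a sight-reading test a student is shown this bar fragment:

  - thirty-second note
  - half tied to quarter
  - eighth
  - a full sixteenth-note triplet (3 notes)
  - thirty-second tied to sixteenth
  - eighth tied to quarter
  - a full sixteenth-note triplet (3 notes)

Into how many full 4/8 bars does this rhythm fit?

One bar of 4/8 = 16 thirty-second notes.
Express everything in thirty-second notes: thirty-second note = 1; half tied to quarter (half + quarter) = 24; eighth = 4; a full sixteenth-note triplet (3 notes) (three triplet sixteenths span one eighth) = 4; thirty-second tied to sixteenth (thirty-second + sixteenth) = 3; eighth tied to quarter (eighth + quarter) = 12; a full sixteenth-note triplet (3 notes) (three triplet sixteenths span one eighth) = 4.
Total: 1 + 24 + 4 + 4 + 3 + 12 + 4 = 52.
52 ÷ 16 = 3 complete bars with 4 left over.

3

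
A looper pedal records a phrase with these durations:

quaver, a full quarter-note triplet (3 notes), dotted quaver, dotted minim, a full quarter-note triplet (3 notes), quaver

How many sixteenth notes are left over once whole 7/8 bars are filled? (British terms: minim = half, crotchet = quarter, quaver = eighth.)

One bar of 7/8 = 14 sixteenth notes.
Each duration in sixteenth notes: quaver = 2; a full quarter-note triplet (3 notes) (three triplet quarters span one half) = 8; dotted quaver = 3; dotted minim = 12; a full quarter-note triplet (3 notes) (three triplet quarters span one half) = 8; quaver = 2.
Sum: 2 + 8 + 3 + 12 + 8 + 2 = 35.
35 ÷ 14 = 2 complete bars with 7 sixteenth notes remaining.

7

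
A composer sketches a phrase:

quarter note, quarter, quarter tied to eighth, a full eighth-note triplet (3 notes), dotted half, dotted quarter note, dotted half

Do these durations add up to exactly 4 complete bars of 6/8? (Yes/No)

One bar of 6/8 = 6 eighth notes, so 4 bars = 24.
Express everything in eighth notes: quarter note = 2; quarter = 2; quarter tied to eighth (quarter + eighth) = 3; a full eighth-note triplet (3 notes) (three triplet eighths span one quarter) = 2; dotted half = 6; dotted quarter note = 3; dotted half = 6.
Altogether 2 + 2 + 3 + 2 + 6 + 3 + 6 = 24.
24 equals 24, so the answer is Yes.

Yes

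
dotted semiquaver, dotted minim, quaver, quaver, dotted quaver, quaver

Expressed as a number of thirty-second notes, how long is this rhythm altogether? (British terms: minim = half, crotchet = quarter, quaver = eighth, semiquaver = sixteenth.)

Working in thirty-second notes: dotted semiquaver = 3; dotted minim = 24; quaver = 4; quaver = 4; dotted quaver = 6; quaver = 4.
Adding: 3 + 24 + 4 + 4 + 6 + 4 = 45 thirty-second notes.

45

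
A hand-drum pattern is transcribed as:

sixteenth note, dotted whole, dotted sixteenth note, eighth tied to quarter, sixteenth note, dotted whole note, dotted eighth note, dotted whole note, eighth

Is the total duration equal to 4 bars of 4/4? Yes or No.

One bar of 4/4 = 32 thirty-second notes, so 4 bars = 128.
Each duration in thirty-second notes: sixteenth note = 2; dotted whole = 48; dotted sixteenth note = 3; eighth tied to quarter (eighth + quarter) = 12; sixteenth note = 2; dotted whole note = 48; dotted eighth note = 6; dotted whole note = 48; eighth = 4.
Sum: 2 + 48 + 3 + 12 + 2 + 48 + 6 + 48 + 4 = 173.
173 exceeds 128, so the answer is No.

No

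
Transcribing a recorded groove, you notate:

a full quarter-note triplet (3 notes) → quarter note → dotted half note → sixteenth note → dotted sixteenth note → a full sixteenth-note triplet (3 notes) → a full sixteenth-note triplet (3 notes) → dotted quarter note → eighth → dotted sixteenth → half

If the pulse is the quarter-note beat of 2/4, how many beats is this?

One quarter-note beat = 8 thirty-second notes.
Each duration in thirty-second notes: a full quarter-note triplet (3 notes) (three triplet quarters span one half) = 16; quarter note = 8; dotted half note = 24; sixteenth note = 2; dotted sixteenth note = 3; a full sixteenth-note triplet (3 notes) (three triplet sixteenths span one eighth) = 4; a full sixteenth-note triplet (3 notes) (three triplet sixteenths span one eighth) = 4; dotted quarter note = 12; eighth = 4; dotted sixteenth = 3; half = 16.
Altogether 16 + 8 + 24 + 2 + 3 + 4 + 4 + 12 + 4 + 3 + 16 = 96.
96 ÷ 8 = 12 beats.

12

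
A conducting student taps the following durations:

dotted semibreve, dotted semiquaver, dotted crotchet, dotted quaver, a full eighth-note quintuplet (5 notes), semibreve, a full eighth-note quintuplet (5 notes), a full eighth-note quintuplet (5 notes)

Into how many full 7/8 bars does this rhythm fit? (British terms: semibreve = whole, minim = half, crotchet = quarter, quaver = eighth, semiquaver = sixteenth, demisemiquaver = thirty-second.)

5

One bar of 7/8 = 28 thirty-second notes.
Each duration in thirty-second notes: dotted semibreve = 48; dotted semiquaver = 3; dotted crotchet = 12; dotted quaver = 6; a full eighth-note quintuplet (5 notes) (five quintuplet eighths span one half) = 16; semibreve = 32; a full eighth-note quintuplet (5 notes) (five quintuplet eighths span one half) = 16; a full eighth-note quintuplet (5 notes) (five quintuplet eighths span one half) = 16.
Altogether 48 + 3 + 12 + 6 + 16 + 32 + 16 + 16 = 149.
149 ÷ 28 = 5 complete bars with 9 left over.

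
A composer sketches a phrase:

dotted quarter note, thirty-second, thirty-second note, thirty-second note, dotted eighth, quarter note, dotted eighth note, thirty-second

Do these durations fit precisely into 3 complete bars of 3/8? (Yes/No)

One bar of 3/8 = 12 thirty-second notes, so 3 bars = 36.
Express everything in thirty-second notes: dotted quarter note = 12; thirty-second = 1; thirty-second note = 1; thirty-second note = 1; dotted eighth = 6; quarter note = 8; dotted eighth note = 6; thirty-second = 1.
Altogether 12 + 1 + 1 + 1 + 6 + 8 + 6 + 1 = 36.
36 equals 36, so the answer is Yes.

Yes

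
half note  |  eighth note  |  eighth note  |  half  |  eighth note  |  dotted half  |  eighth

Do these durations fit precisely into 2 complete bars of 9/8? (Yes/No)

Yes

One bar of 9/8 = 9 eighth notes, so 2 bars = 18.
Each duration in eighth notes: half note = 4; eighth note = 1; eighth note = 1; half = 4; eighth note = 1; dotted half = 6; eighth = 1.
Adding: 4 + 1 + 1 + 4 + 1 + 6 + 1 = 18.
18 equals 18, so the answer is Yes.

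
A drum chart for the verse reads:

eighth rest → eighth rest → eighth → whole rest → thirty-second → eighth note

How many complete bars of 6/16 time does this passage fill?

One bar of 6/16 = 12 thirty-second notes.
Each duration in thirty-second notes: eighth rest = 4; eighth rest = 4; eighth = 4; whole rest = 32; thirty-second = 1; eighth note = 4.
Sum: 4 + 4 + 4 + 32 + 1 + 4 = 49.
49 ÷ 12 = 4 complete bars with 1 left over.

4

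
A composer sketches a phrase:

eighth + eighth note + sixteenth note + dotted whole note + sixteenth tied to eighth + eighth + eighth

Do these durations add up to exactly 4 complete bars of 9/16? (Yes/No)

One bar of 9/16 = 9 sixteenth notes, so 4 bars = 36.
Convert each value to sixteenth notes: eighth = 2; eighth note = 2; sixteenth note = 1; dotted whole note = 24; sixteenth tied to eighth (sixteenth + eighth) = 3; eighth = 2; eighth = 2.
Altogether 2 + 2 + 1 + 24 + 3 + 2 + 2 = 36.
36 equals 36, so the answer is Yes.

Yes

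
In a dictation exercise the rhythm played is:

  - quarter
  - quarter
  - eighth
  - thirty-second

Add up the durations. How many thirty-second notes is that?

Working in thirty-second notes: quarter = 8; quarter = 8; eighth = 4; thirty-second = 1.
Sum: 8 + 8 + 4 + 1 = 21 thirty-second notes.

21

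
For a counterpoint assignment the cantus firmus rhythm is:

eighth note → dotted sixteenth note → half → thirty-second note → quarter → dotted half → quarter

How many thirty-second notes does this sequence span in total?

64

Each duration in thirty-second notes: eighth note = 4; dotted sixteenth note = 3; half = 16; thirty-second note = 1; quarter = 8; dotted half = 24; quarter = 8.
Sum: 4 + 3 + 16 + 1 + 8 + 24 + 8 = 64 thirty-second notes.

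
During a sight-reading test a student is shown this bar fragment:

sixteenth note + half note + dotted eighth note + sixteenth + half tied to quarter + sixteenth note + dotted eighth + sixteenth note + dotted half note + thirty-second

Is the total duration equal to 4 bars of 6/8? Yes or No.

One bar of 6/8 = 24 thirty-second notes, so 4 bars = 96.
Convert each value to thirty-second notes: sixteenth note = 2; half note = 16; dotted eighth note = 6; sixteenth = 2; half tied to quarter (half + quarter) = 24; sixteenth note = 2; dotted eighth = 6; sixteenth note = 2; dotted half note = 24; thirty-second = 1.
Total: 2 + 16 + 6 + 2 + 24 + 2 + 6 + 2 + 24 + 1 = 85.
85 falls short of 96, so the answer is No.

No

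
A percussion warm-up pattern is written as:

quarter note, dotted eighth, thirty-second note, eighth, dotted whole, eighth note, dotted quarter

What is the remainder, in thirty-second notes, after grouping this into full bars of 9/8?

11

One bar of 9/8 = 36 thirty-second notes.
Convert each value to thirty-second notes: quarter note = 8; dotted eighth = 6; thirty-second note = 1; eighth = 4; dotted whole = 48; eighth note = 4; dotted quarter = 12.
Adding: 8 + 6 + 1 + 4 + 48 + 4 + 12 = 83.
83 ÷ 36 = 2 complete bars with 11 thirty-second notes remaining.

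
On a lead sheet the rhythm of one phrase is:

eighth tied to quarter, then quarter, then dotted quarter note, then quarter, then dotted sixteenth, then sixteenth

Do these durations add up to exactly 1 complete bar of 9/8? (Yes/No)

No

One bar of 9/8 = 36 thirty-second notes.
In thirty-second notes: eighth tied to quarter (eighth + quarter) = 12; quarter = 8; dotted quarter note = 12; quarter = 8; dotted sixteenth = 3; sixteenth = 2.
Total: 12 + 8 + 12 + 8 + 3 + 2 = 45.
45 exceeds 36, so the answer is No.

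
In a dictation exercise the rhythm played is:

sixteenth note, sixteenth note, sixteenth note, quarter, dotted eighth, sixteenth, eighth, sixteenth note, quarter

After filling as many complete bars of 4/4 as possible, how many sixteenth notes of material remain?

2

One bar of 4/4 = 16 sixteenth notes.
Express everything in sixteenth notes: sixteenth note = 1; sixteenth note = 1; sixteenth note = 1; quarter = 4; dotted eighth = 3; sixteenth = 1; eighth = 2; sixteenth note = 1; quarter = 4.
Altogether 1 + 1 + 1 + 4 + 3 + 1 + 2 + 1 + 4 = 18.
18 ÷ 16 = 1 complete bar with 2 sixteenth notes remaining.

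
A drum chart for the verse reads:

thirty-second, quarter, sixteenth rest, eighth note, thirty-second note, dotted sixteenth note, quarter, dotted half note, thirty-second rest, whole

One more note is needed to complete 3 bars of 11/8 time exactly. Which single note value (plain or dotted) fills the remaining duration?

3 bars of 11/8 = 132 thirty-second notes.
Convert each value to thirty-second notes: thirty-second = 1; quarter = 8; sixteenth rest = 2; eighth note = 4; thirty-second note = 1; dotted sixteenth note = 3; quarter = 8; dotted half note = 24; thirty-second rest = 1; whole = 32.
Adding: 1 + 8 + 2 + 4 + 1 + 3 + 8 + 24 + 1 + 32 = 84.
Remaining: 132 − 84 = 48 thirty-second notes, which is a dotted whole note.

dotted whole note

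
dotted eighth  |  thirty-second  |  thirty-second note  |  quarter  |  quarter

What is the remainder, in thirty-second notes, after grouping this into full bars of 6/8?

0

One bar of 6/8 = 24 thirty-second notes.
Working in thirty-second notes: dotted eighth = 6; thirty-second = 1; thirty-second note = 1; quarter = 8; quarter = 8.
Adding: 6 + 1 + 1 + 8 + 8 = 24.
24 ÷ 24 = 1 complete bar with 0 thirty-second notes remaining.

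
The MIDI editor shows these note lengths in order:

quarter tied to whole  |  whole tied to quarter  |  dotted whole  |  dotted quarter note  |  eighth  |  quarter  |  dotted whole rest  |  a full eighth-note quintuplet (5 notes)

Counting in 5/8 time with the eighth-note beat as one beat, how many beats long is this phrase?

54

One eighth-note beat = 2 sixteenth notes.
Convert each value to sixteenth notes: quarter tied to whole (quarter + whole) = 20; whole tied to quarter (whole + quarter) = 20; dotted whole = 24; dotted quarter note = 6; eighth = 2; quarter = 4; dotted whole rest = 24; a full eighth-note quintuplet (5 notes) (five quintuplet eighths span one half) = 8.
Total: 20 + 20 + 24 + 6 + 2 + 4 + 24 + 8 = 108.
108 ÷ 2 = 54 beats.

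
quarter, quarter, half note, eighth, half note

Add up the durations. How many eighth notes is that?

13

Express everything in eighth notes: quarter = 2; quarter = 2; half note = 4; eighth = 1; half note = 4.
Adding: 2 + 2 + 4 + 1 + 4 = 13 eighth notes.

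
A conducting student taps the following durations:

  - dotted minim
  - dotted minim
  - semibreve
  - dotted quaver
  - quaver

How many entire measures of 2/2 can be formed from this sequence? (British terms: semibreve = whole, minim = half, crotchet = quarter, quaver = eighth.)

One bar of 2/2 = 16 sixteenth notes.
Express everything in sixteenth notes: dotted minim = 12; dotted minim = 12; semibreve = 16; dotted quaver = 3; quaver = 2.
Altogether 12 + 12 + 16 + 3 + 2 = 45.
45 ÷ 16 = 2 complete bars with 13 left over.

2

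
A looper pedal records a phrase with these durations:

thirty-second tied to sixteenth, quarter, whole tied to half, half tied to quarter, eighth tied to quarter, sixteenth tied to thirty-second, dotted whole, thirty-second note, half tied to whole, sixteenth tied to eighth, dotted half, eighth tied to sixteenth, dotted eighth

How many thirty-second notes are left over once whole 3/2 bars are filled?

45

One bar of 3/2 = 48 thirty-second notes.
Each duration in thirty-second notes: thirty-second tied to sixteenth (thirty-second + sixteenth) = 3; quarter = 8; whole tied to half (whole + half) = 48; half tied to quarter (half + quarter) = 24; eighth tied to quarter (eighth + quarter) = 12; sixteenth tied to thirty-second (sixteenth + thirty-second) = 3; dotted whole = 48; thirty-second note = 1; half tied to whole (half + whole) = 48; sixteenth tied to eighth (sixteenth + eighth) = 6; dotted half = 24; eighth tied to sixteenth (eighth + sixteenth) = 6; dotted eighth = 6.
Sum: 3 + 8 + 48 + 24 + 12 + 3 + 48 + 1 + 48 + 6 + 24 + 6 + 6 = 237.
237 ÷ 48 = 4 complete bars with 45 thirty-second notes remaining.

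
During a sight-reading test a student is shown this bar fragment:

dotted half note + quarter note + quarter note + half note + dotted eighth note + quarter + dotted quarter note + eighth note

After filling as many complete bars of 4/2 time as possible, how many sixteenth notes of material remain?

11

One bar of 4/2 = 32 sixteenth notes.
Each duration in sixteenth notes: dotted half note = 12; quarter note = 4; quarter note = 4; half note = 8; dotted eighth note = 3; quarter = 4; dotted quarter note = 6; eighth note = 2.
Sum: 12 + 4 + 4 + 8 + 3 + 4 + 6 + 2 = 43.
43 ÷ 32 = 1 complete bar with 11 sixteenth notes remaining.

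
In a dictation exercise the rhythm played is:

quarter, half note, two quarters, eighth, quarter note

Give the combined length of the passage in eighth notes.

In eighth notes: quarter = 2; half note = 4; quarter = 2; quarter = 2; eighth = 1; quarter note = 2.
Altogether 2 + 4 + 2 + 2 + 1 + 2 = 13 eighth notes.

13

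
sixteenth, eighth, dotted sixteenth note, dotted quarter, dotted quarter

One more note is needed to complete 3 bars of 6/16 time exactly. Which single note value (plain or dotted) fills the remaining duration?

dotted sixteenth note

3 bars of 6/16 = 36 thirty-second notes.
Each duration in thirty-second notes: sixteenth = 2; eighth = 4; dotted sixteenth note = 3; dotted quarter = 12; dotted quarter = 12.
Sum: 2 + 4 + 3 + 12 + 12 = 33.
Remaining: 36 − 33 = 3 thirty-second notes, which is a dotted sixteenth note.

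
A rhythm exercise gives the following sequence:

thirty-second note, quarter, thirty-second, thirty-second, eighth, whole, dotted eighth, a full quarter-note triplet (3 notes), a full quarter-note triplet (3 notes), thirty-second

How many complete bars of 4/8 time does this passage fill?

One bar of 4/8 = 16 thirty-second notes.
Convert each value to thirty-second notes: thirty-second note = 1; quarter = 8; thirty-second = 1; thirty-second = 1; eighth = 4; whole = 32; dotted eighth = 6; a full quarter-note triplet (3 notes) (three triplet quarters span one half) = 16; a full quarter-note triplet (3 notes) (three triplet quarters span one half) = 16; thirty-second = 1.
Adding: 1 + 8 + 1 + 1 + 4 + 32 + 6 + 16 + 16 + 1 = 86.
86 ÷ 16 = 5 complete bars with 6 left over.

5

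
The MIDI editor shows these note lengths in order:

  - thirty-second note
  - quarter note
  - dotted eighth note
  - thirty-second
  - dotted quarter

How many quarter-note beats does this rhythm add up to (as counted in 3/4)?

One quarter-note beat = 8 thirty-second notes.
Each duration in thirty-second notes: thirty-second note = 1; quarter note = 8; dotted eighth note = 6; thirty-second = 1; dotted quarter = 12.
Total: 1 + 8 + 6 + 1 + 12 = 28.
28 ÷ 8 = 3.5 beats.

3.5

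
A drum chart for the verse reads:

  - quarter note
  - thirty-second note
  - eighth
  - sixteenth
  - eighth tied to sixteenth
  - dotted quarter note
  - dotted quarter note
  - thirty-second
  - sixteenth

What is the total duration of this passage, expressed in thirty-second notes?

48

Express everything in thirty-second notes: quarter note = 8; thirty-second note = 1; eighth = 4; sixteenth = 2; eighth tied to sixteenth (eighth + sixteenth) = 6; dotted quarter note = 12; dotted quarter note = 12; thirty-second = 1; sixteenth = 2.
Total: 8 + 1 + 4 + 2 + 6 + 12 + 12 + 1 + 2 = 48 thirty-second notes.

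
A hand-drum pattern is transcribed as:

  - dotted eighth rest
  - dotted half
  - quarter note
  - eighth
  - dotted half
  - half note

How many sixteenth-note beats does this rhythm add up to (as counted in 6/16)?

One sixteenth-note beat = 2 thirty-second notes.
Express everything in thirty-second notes: dotted eighth rest = 6; dotted half = 24; quarter note = 8; eighth = 4; dotted half = 24; half note = 16.
Sum: 6 + 24 + 8 + 4 + 24 + 16 = 82.
82 ÷ 2 = 41 beats.

41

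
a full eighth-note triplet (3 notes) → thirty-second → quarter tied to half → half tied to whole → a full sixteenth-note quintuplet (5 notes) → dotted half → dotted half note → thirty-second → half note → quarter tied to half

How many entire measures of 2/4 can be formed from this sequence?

11

One bar of 2/4 = 16 thirty-second notes.
Each duration in thirty-second notes: a full eighth-note triplet (3 notes) (three triplet eighths span one quarter) = 8; thirty-second = 1; quarter tied to half (quarter + half) = 24; half tied to whole (half + whole) = 48; a full sixteenth-note quintuplet (5 notes) (five quintuplet sixteenths span one quarter) = 8; dotted half = 24; dotted half note = 24; thirty-second = 1; half note = 16; quarter tied to half (quarter + half) = 24.
Total: 8 + 1 + 24 + 48 + 8 + 24 + 24 + 1 + 16 + 24 = 178.
178 ÷ 16 = 11 complete bars with 2 left over.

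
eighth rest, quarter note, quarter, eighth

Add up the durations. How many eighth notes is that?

6

In eighth notes: eighth rest = 1; quarter note = 2; quarter = 2; eighth = 1.
Sum: 1 + 2 + 2 + 1 = 6 eighth notes.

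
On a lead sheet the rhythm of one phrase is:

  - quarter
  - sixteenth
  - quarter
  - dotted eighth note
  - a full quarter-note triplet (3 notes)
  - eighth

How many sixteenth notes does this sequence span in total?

Working in sixteenth notes: quarter = 4; sixteenth = 1; quarter = 4; dotted eighth note = 3; a full quarter-note triplet (3 notes) (three triplet quarters span one half) = 8; eighth = 2.
Altogether 4 + 1 + 4 + 3 + 8 + 2 = 22 sixteenth notes.

22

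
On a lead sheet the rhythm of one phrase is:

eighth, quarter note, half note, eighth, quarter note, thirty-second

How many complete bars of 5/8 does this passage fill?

2

One bar of 5/8 = 20 thirty-second notes.
Convert each value to thirty-second notes: eighth = 4; quarter note = 8; half note = 16; eighth = 4; quarter note = 8; thirty-second = 1.
Total: 4 + 8 + 16 + 4 + 8 + 1 = 41.
41 ÷ 20 = 2 complete bars with 1 left over.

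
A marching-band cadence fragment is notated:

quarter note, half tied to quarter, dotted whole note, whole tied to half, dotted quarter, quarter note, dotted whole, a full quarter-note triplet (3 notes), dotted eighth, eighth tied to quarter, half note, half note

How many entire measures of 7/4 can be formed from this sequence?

One bar of 7/4 = 28 sixteenth notes.
Express everything in sixteenth notes: quarter note = 4; half tied to quarter (half + quarter) = 12; dotted whole note = 24; whole tied to half (whole + half) = 24; dotted quarter = 6; quarter note = 4; dotted whole = 24; a full quarter-note triplet (3 notes) (three triplet quarters span one half) = 8; dotted eighth = 3; eighth tied to quarter (eighth + quarter) = 6; half note = 8; half note = 8.
Total: 4 + 12 + 24 + 24 + 6 + 4 + 24 + 8 + 3 + 6 + 8 + 8 = 131.
131 ÷ 28 = 4 complete bars with 19 left over.

4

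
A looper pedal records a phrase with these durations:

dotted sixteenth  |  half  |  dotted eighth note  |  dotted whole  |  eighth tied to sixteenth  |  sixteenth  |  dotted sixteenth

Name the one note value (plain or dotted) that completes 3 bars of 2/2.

3 bars of 2/2 = 96 thirty-second notes.
Working in thirty-second notes: dotted sixteenth = 3; half = 16; dotted eighth note = 6; dotted whole = 48; eighth tied to sixteenth (eighth + sixteenth) = 6; sixteenth = 2; dotted sixteenth = 3.
Adding: 3 + 16 + 6 + 48 + 6 + 2 + 3 = 84.
Remaining: 96 − 84 = 12 thirty-second notes, which is a dotted quarter note.

dotted quarter note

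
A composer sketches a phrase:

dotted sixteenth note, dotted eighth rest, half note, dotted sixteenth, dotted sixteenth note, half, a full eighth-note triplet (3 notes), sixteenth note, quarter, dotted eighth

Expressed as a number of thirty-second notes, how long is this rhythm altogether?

Each duration in thirty-second notes: dotted sixteenth note = 3; dotted eighth rest = 6; half note = 16; dotted sixteenth = 3; dotted sixteenth note = 3; half = 16; a full eighth-note triplet (3 notes) (three triplet eighths span one quarter) = 8; sixteenth note = 2; quarter = 8; dotted eighth = 6.
Altogether 3 + 6 + 16 + 3 + 3 + 16 + 8 + 2 + 8 + 6 = 71 thirty-second notes.

71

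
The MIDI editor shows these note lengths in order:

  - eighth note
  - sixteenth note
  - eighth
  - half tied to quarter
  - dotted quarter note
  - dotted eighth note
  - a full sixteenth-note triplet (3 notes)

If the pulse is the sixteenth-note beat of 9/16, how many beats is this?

28

One sixteenth-note beat = 2 thirty-second notes.
Working in thirty-second notes: eighth note = 4; sixteenth note = 2; eighth = 4; half tied to quarter (half + quarter) = 24; dotted quarter note = 12; dotted eighth note = 6; a full sixteenth-note triplet (3 notes) (three triplet sixteenths span one eighth) = 4.
Altogether 4 + 2 + 4 + 24 + 12 + 6 + 4 = 56.
56 ÷ 2 = 28 beats.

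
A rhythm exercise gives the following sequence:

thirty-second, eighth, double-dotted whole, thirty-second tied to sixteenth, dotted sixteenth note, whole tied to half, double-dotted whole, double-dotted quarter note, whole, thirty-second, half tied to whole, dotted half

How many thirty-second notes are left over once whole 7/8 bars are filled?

One bar of 7/8 = 28 thirty-second notes.
Each duration in thirty-second notes: thirty-second = 1; eighth = 4; double-dotted whole = 56; thirty-second tied to sixteenth (thirty-second + sixteenth) = 3; dotted sixteenth note = 3; whole tied to half (whole + half) = 48; double-dotted whole = 56; double-dotted quarter note = 14; whole = 32; thirty-second = 1; half tied to whole (half + whole) = 48; dotted half = 24.
Total: 1 + 4 + 56 + 3 + 3 + 48 + 56 + 14 + 32 + 1 + 48 + 24 = 290.
290 ÷ 28 = 10 complete bars with 10 thirty-second notes remaining.

10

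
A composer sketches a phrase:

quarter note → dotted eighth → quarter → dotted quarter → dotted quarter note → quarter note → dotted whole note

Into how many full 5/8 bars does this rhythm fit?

5

One bar of 5/8 = 10 sixteenth notes.
Convert each value to sixteenth notes: quarter note = 4; dotted eighth = 3; quarter = 4; dotted quarter = 6; dotted quarter note = 6; quarter note = 4; dotted whole note = 24.
Sum: 4 + 3 + 4 + 6 + 6 + 4 + 24 = 51.
51 ÷ 10 = 5 complete bars with 1 left over.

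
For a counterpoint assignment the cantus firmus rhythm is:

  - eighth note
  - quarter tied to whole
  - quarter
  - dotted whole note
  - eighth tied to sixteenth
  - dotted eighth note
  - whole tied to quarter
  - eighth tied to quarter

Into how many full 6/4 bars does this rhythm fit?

3

One bar of 6/4 = 24 sixteenth notes.
In sixteenth notes: eighth note = 2; quarter tied to whole (quarter + whole) = 20; quarter = 4; dotted whole note = 24; eighth tied to sixteenth (eighth + sixteenth) = 3; dotted eighth note = 3; whole tied to quarter (whole + quarter) = 20; eighth tied to quarter (eighth + quarter) = 6.
Total: 2 + 20 + 4 + 24 + 3 + 3 + 20 + 6 = 82.
82 ÷ 24 = 3 complete bars with 10 left over.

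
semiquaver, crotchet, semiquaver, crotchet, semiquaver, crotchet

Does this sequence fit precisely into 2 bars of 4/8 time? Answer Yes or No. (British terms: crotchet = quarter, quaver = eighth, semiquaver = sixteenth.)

No

One bar of 4/8 = 8 sixteenth notes, so 2 bars = 16.
Working in sixteenth notes: semiquaver = 1; crotchet = 4; semiquaver = 1; crotchet = 4; semiquaver = 1; crotchet = 4.
Sum: 1 + 4 + 1 + 4 + 1 + 4 = 15.
15 falls short of 16, so the answer is No.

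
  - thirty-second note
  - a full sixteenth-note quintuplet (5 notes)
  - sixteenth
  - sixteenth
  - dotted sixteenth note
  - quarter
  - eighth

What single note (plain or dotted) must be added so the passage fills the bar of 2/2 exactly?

eighth note

The bar of 2/2 = 32 thirty-second notes.
Working in thirty-second notes: thirty-second note = 1; a full sixteenth-note quintuplet (5 notes) (five quintuplet sixteenths span one quarter) = 8; sixteenth = 2; sixteenth = 2; dotted sixteenth note = 3; quarter = 8; eighth = 4.
Adding: 1 + 8 + 2 + 2 + 3 + 8 + 4 = 28.
Remaining: 32 − 28 = 4 thirty-second notes, which is a eighth note.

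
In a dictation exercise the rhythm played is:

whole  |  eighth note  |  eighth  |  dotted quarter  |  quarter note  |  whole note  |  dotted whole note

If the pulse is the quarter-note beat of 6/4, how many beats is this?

17.5

One quarter-note beat = 2 eighth notes.
Each duration in eighth notes: whole = 8; eighth note = 1; eighth = 1; dotted quarter = 3; quarter note = 2; whole note = 8; dotted whole note = 12.
Altogether 8 + 1 + 1 + 3 + 2 + 8 + 12 = 35.
35 ÷ 2 = 17.5 beats.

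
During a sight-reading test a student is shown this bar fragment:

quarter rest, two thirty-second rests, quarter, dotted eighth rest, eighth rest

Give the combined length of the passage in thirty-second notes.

28

Convert each value to thirty-second notes: quarter rest = 8; thirty-second rest = 1; thirty-second rest = 1; quarter = 8; dotted eighth rest = 6; eighth rest = 4.
Altogether 8 + 1 + 1 + 8 + 6 + 4 = 28 thirty-second notes.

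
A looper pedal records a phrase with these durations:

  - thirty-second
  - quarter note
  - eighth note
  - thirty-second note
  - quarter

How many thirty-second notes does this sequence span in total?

Express everything in thirty-second notes: thirty-second = 1; quarter note = 8; eighth note = 4; thirty-second note = 1; quarter = 8.
Adding: 1 + 8 + 4 + 1 + 8 = 22 thirty-second notes.

22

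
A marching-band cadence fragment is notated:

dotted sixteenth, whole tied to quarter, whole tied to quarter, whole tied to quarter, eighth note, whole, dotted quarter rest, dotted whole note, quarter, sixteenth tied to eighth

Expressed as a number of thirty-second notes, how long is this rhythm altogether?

Express everything in thirty-second notes: dotted sixteenth = 3; whole tied to quarter (whole + quarter) = 40; whole tied to quarter (whole + quarter) = 40; whole tied to quarter (whole + quarter) = 40; eighth note = 4; whole = 32; dotted quarter rest = 12; dotted whole note = 48; quarter = 8; sixteenth tied to eighth (sixteenth + eighth) = 6.
Adding: 3 + 40 + 40 + 40 + 4 + 32 + 12 + 48 + 8 + 6 = 233 thirty-second notes.

233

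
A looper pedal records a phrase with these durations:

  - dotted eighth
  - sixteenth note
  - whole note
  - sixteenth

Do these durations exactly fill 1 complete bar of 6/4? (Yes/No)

No

One bar of 6/4 = 24 sixteenth notes.
Working in sixteenth notes: dotted eighth = 3; sixteenth note = 1; whole note = 16; sixteenth = 1.
Altogether 3 + 1 + 16 + 1 = 21.
21 falls short of 24, so the answer is No.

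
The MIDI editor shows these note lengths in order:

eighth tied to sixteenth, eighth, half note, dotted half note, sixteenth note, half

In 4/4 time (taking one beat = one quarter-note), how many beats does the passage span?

8.5

One quarter-note beat = 4 sixteenth notes.
Express everything in sixteenth notes: eighth tied to sixteenth (eighth + sixteenth) = 3; eighth = 2; half note = 8; dotted half note = 12; sixteenth note = 1; half = 8.
Total: 3 + 2 + 8 + 12 + 1 + 8 = 34.
34 ÷ 4 = 8.5 beats.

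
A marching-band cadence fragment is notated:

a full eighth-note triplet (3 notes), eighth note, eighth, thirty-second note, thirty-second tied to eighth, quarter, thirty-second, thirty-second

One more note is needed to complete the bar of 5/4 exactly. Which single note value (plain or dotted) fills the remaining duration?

quarter note

The bar of 5/4 = 40 thirty-second notes.
Convert each value to thirty-second notes: a full eighth-note triplet (3 notes) (three triplet eighths span one quarter) = 8; eighth note = 4; eighth = 4; thirty-second note = 1; thirty-second tied to eighth (thirty-second + eighth) = 5; quarter = 8; thirty-second = 1; thirty-second = 1.
Total: 8 + 4 + 4 + 1 + 5 + 8 + 1 + 1 = 32.
Remaining: 40 − 32 = 8 thirty-second notes, which is a quarter note.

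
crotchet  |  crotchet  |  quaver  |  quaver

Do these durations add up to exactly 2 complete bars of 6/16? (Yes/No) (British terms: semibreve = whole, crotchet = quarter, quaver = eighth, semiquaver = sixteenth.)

Yes

One bar of 6/16 = 3 eighth notes, so 2 bars = 6.
Convert each value to eighth notes: crotchet = 2; crotchet = 2; quaver = 1; quaver = 1.
Sum: 2 + 2 + 1 + 1 = 6.
6 equals 6, so the answer is Yes.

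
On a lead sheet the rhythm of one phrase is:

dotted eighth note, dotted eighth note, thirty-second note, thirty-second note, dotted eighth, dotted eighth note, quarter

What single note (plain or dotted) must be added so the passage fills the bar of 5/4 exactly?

dotted eighth note

The bar of 5/4 = 40 thirty-second notes.
Express everything in thirty-second notes: dotted eighth note = 6; dotted eighth note = 6; thirty-second note = 1; thirty-second note = 1; dotted eighth = 6; dotted eighth note = 6; quarter = 8.
Adding: 6 + 6 + 1 + 1 + 6 + 6 + 8 = 34.
Remaining: 40 − 34 = 6 thirty-second notes, which is a dotted eighth note.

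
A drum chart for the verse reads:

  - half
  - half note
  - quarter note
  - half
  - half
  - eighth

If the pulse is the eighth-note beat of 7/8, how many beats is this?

19

One eighth-note beat = 2 sixteenth notes.
Convert each value to sixteenth notes: half = 8; half note = 8; quarter note = 4; half = 8; half = 8; eighth = 2.
Adding: 8 + 8 + 4 + 8 + 8 + 2 = 38.
38 ÷ 2 = 19 beats.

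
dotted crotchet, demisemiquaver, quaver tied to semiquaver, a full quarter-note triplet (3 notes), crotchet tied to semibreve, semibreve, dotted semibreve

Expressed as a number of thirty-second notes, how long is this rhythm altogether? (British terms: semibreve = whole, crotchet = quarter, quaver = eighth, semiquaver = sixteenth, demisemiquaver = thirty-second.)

Express everything in thirty-second notes: dotted crotchet = 12; demisemiquaver = 1; quaver tied to semiquaver (quaver + semiquaver) = 6; a full quarter-note triplet (3 notes) (three triplet quarters span one half) = 16; crotchet tied to semibreve (crotchet + semibreve) = 40; semibreve = 32; dotted semibreve = 48.
Adding: 12 + 1 + 6 + 16 + 40 + 32 + 48 = 155 thirty-second notes.

155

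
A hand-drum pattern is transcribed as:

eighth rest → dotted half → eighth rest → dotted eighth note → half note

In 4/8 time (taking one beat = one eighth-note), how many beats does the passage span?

13.5

One eighth-note beat = 2 sixteenth notes.
Express everything in sixteenth notes: eighth rest = 2; dotted half = 12; eighth rest = 2; dotted eighth note = 3; half note = 8.
Altogether 2 + 12 + 2 + 3 + 8 = 27.
27 ÷ 2 = 13.5 beats.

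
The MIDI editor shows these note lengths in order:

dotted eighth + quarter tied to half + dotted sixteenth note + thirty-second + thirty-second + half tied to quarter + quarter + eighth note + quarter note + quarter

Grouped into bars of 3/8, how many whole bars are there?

One bar of 3/8 = 12 thirty-second notes.
Convert each value to thirty-second notes: dotted eighth = 6; quarter tied to half (quarter + half) = 24; dotted sixteenth note = 3; thirty-second = 1; thirty-second = 1; half tied to quarter (half + quarter) = 24; quarter = 8; eighth note = 4; quarter note = 8; quarter = 8.
Sum: 6 + 24 + 3 + 1 + 1 + 24 + 8 + 4 + 8 + 8 = 87.
87 ÷ 12 = 7 complete bars with 3 left over.

7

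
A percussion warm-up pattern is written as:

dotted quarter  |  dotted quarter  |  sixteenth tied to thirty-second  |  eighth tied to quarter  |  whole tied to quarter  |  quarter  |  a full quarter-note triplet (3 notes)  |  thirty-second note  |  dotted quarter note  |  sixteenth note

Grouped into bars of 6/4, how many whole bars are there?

2

One bar of 6/4 = 48 thirty-second notes.
Each duration in thirty-second notes: dotted quarter = 12; dotted quarter = 12; sixteenth tied to thirty-second (sixteenth + thirty-second) = 3; eighth tied to quarter (eighth + quarter) = 12; whole tied to quarter (whole + quarter) = 40; quarter = 8; a full quarter-note triplet (3 notes) (three triplet quarters span one half) = 16; thirty-second note = 1; dotted quarter note = 12; sixteenth note = 2.
Sum: 12 + 12 + 3 + 12 + 40 + 8 + 16 + 1 + 12 + 2 = 118.
118 ÷ 48 = 2 complete bars with 22 left over.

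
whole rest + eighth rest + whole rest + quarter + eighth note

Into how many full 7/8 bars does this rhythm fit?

One bar of 7/8 = 7 eighth notes.
Working in eighth notes: whole rest = 8; eighth rest = 1; whole rest = 8; quarter = 2; eighth note = 1.
Altogether 8 + 1 + 8 + 2 + 1 = 20.
20 ÷ 7 = 2 complete bars with 6 left over.

2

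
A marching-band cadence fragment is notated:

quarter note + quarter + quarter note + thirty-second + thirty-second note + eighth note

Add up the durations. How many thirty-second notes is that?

30

Convert each value to thirty-second notes: quarter note = 8; quarter = 8; quarter note = 8; thirty-second = 1; thirty-second note = 1; eighth note = 4.
Adding: 8 + 8 + 8 + 1 + 1 + 4 = 30 thirty-second notes.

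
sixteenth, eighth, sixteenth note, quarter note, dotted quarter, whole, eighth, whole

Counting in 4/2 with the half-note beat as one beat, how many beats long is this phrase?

6

One half-note beat = 8 sixteenth notes.
In sixteenth notes: sixteenth = 1; eighth = 2; sixteenth note = 1; quarter note = 4; dotted quarter = 6; whole = 16; eighth = 2; whole = 16.
Sum: 1 + 2 + 1 + 4 + 6 + 16 + 2 + 16 = 48.
48 ÷ 8 = 6 beats.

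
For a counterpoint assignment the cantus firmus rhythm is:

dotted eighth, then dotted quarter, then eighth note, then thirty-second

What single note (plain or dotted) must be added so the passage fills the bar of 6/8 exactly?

The bar of 6/8 = 24 thirty-second notes.
Each duration in thirty-second notes: dotted eighth = 6; dotted quarter = 12; eighth note = 4; thirty-second = 1.
Total: 6 + 12 + 4 + 1 = 23.
Remaining: 24 − 23 = 1 thirty-second note, which is a thirty-second note.

thirty-second note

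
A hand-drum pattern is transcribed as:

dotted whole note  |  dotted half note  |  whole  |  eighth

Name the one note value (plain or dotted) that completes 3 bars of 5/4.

3 bars of 5/4 = 30 eighth notes.
Working in eighth notes: dotted whole note = 12; dotted half note = 6; whole = 8; eighth = 1.
Sum: 12 + 6 + 8 + 1 = 27.
Remaining: 30 − 27 = 3 eighth notes, which is a dotted quarter note.

dotted quarter note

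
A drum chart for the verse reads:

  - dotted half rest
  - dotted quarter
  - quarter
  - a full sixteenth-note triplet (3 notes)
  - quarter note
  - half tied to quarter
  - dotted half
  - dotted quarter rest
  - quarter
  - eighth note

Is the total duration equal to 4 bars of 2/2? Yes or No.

Yes

One bar of 2/2 = 8 eighth notes, so 4 bars = 32.
Convert each value to eighth notes: dotted half rest = 6; dotted quarter = 3; quarter = 2; a full sixteenth-note triplet (3 notes) (three triplet sixteenths span one eighth) = 1; quarter note = 2; half tied to quarter (half + quarter) = 6; dotted half = 6; dotted quarter rest = 3; quarter = 2; eighth note = 1.
Sum: 6 + 3 + 2 + 1 + 2 + 6 + 6 + 3 + 2 + 1 = 32.
32 equals 32, so the answer is Yes.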